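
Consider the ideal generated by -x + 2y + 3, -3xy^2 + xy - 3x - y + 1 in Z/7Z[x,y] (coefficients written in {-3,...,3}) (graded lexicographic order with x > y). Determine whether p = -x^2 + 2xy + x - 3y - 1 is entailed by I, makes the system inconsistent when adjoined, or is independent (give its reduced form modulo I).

First compute the reduced Gröbner basis of I by Buchberger's algorithm.
f_1 = -x + 2y + 3, LT = x.
f_2 = -3xy^2 + xy - 3x - y + 1, LT = xy^2.

S(f_1,f_2): lcm = xy^2. S = -2y^3 - 2xy - 3y^2 - x + 2y - 2.
  reduce S modulo (f_1, f_2):
  remainder -2y^3 + y + 2 ≠ 0; add h_3 = -2y^3 + y + 2 to the basis.

The other S-polynomials (S(f_1,h_3), S(f_2,h_3)) all reduce to 0 modulo the current basis, so we have a Gröbner basis.
Inter-reduce: drop elements whose leading term is divisible by another's, tail-reduce, and make monic.
Reduced Gröbner basis: {y^3 + 3y - 1, x - 2y - 3}.
Label its elements g_1 = y^3 + 3y - 1, g_2 = x - 2y - 3.

Reduce p = -x^2 + 2xy + x - 3y - 1 modulo G:
  leading term x^2: subtract (-x)·g_2 from -x^2 + 2xy + x - 3y - 1 → -2x - 3y - 1
  leading term x: subtract (-2)·g_2 from -2x - 3y - 1 → 0
  normal form = 0.
Since the normal form is 0, p ∈ I.

-x^2 + 2xy + x - 3y - 1 lies in I (it reduces to 0).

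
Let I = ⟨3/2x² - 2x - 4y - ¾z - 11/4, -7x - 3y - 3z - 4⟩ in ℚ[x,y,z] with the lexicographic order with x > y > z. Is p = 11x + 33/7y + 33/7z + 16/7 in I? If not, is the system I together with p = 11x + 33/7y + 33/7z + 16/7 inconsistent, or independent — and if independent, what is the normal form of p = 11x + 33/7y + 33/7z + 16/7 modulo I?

First compute the reduced Gröbner basis of I by Buchberger's algorithm.
f_1 = 3/2x² - 2x - 4y - ¾z - 11/4, LT = x².
f_2 = -7x - 3y - 3z - 4, LT = x.

S(f_1,f_2): lcm = x². S = -3/7xy - 3/7xz - 40/21x - 8/3y - ½z - 11/6.
  leading term xy: subtract (3/49y)·f_2 from -3/7xy - 3/7xz - 40/21x - 8/3y - ½z - 11/6 → -3/7xz - 40/21x + 9/49y² + 9/49yz - 356/147y - ½z - 11/6
  leading term xz: subtract (3/49z)·f_2 from -3/7xz - 40/21x + 9/49y² + 9/49yz - 356/147y - ½z - 11/6 → -40/21x + 9/49y² + 18/49yz - 356/147y + 9/49z² - 25/98z - 11/6
  leading term x: subtract (40/147)·f_2 from -40/21x + 9/49y² + 18/49yz - 356/147y + 9/49z² - 25/98z - 11/6 → 9/49y² + 18/49yz - 236/147y + 9/49z² + 55/98z - 73/98
  leading term y²: no divisor's leading term divides it; move 9/49y² to the remainder.
  leading term yz: no divisor's leading term divides it; move 18/49yz to the remainder.
  leading term y: no divisor's leading term divides it; move -236/147y to the remainder.
  leading term z²: no divisor's leading term divides it; move 9/49z² to the remainder.
  leading term z: no divisor's leading term divides it; move 55/98z to the remainder.
  leading term 1: no divisor's leading term divides it; move -73/98 to the remainder.
  remainder 9/49y² + 18/49yz - 236/147y + 9/49z² + 55/98z - 73/98 ≠ 0; add h_3 = 9/49y² + 18/49yz - 236/147y + 9/49z² + 55/98z - 73/98 to the basis.

The other S-polynomials (S(f_1,h_3), S(f_2,h_3)) all reduce to 0 modulo the current basis, so we have a Gröbner basis.
Inter-reduce: drop elements whose leading term is divisible by another's, tail-reduce, and make monic.
Reduced Gröbner basis: {x + 3/7y + 3/7z + 4/7, y² + 2yz - 236/27y + z² + 55/18z - 73/18}.
Label its elements g_1 = x + 3/7y + 3/7z + 4/7, g_2 = y² + 2yz - 236/27y + z² + 55/18z - 73/18.

Reduce p = 11x + 33/7y + 33/7z + 16/7 modulo G:
  leading term x: subtract (11)·g_1 from 11x + 33/7y + 33/7z + 16/7 → -4
  leading term 1: no divisor's leading term divides it; move -4 to the remainder.
  normal form = -4.
The normal form is nonzero, so p ∉ I. Since p minus its normal form lies in I, I + (p) = I + (r) where r = -4; decide whether this ideal is the whole ring.
Here r = -4 is a nonzero constant, hence a unit: 1 ∈ I + (p), the Gröbner basis of I + (p) is {1}, and the enlarged system has no common solution — adjoining p is inconsistent.

The remainder on division by a Gröbner basis is unique — it is the normal form.

Adjoining 11x + 33/7y + 33/7z + 16/7 makes the ideal the whole ring: the system is inconsistent.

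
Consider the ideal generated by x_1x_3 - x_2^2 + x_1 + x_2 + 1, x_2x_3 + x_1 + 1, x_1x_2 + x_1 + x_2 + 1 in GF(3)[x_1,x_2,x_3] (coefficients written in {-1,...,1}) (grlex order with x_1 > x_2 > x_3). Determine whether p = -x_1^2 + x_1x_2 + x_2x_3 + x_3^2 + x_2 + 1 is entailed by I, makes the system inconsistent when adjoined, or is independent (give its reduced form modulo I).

-x_1^2 + x_1x_2 + x_2x_3 + x_3^2 + x_2 + 1 lies in I (it reduces to 0).

First compute the reduced Gröbner basis of I by Buchberger's algorithm.
f_1 = x_1x_3 - x_2^2 + x_1 + x_2 + 1, LT = x_1x_3.
f_2 = x_2x_3 + x_1 + 1, LT = x_2x_3.
f_3 = x_1x_2 + x_1 + x_2 + 1, LT = x_1x_2.

S(f_1,f_2): lcm = x_1x_2x_3. S = -x_2^3 - x_1^2 + x_1x_2 + x_2^2 - x_1 + x_2.
  reduce S modulo (f_1, f_2, f_3):
  remainder -x_2^3 - x_1^2 + x_2^2 + x_1 - 1 ≠ 0; add h_4 = -x_2^3 - x_1^2 + x_2^2 + x_1 - 1 to the basis.

S(f_1,f_3): lcm = x_1x_2x_3. S = -x_2^3 + x_1x_2 - x_1x_3 + x_2^2 - x_2x_3 + x_2 - x_3.
  reduce S modulo (f_1, f_2, f_3, h_4):
  remainder x_1^2 - x_2^2 + x_2 - x_3 - 1 ≠ 0; add h_5 = x_1^2 - x_2^2 + x_2 - x_3 - 1 to the basis.

S(f_1,h_5): lcm = x_1^2x_3. S = -x_1x_2^2 + x_2^2x_3 + x_1^2 + x_1x_2 - x_2x_3 + x_3^2 + x_1 + x_3.
  reduce S modulo (f_1, f_2, f_3, h_4, h_5):
  remainder -x_2^2 + x_3^2 + x_1 + x_2 - x_3 + 1 ≠ 0; add h_6 = -x_2^2 + x_3^2 + x_1 + x_2 - x_3 + 1 to the basis.

S(f_2,h_6): lcm = x_2^2x_3. S = x_3^3 + x_1x_2 + x_1x_3 + x_2x_3 - x_3^2 + x_2 + x_3.
  reduce S modulo (f_1, f_2, f_3, h_4, h_5, h_6):
  remainder x_3^3 + x_1 + 1 ≠ 0; add h_7 = x_3^3 + x_1 + 1 to the basis.

The other S-polynomials (S(f_2,f_3), S(f_1,h_4), S(f_2,h_4), S(f_3,h_4), S(f_2,h_5), S(f_3,h_5), S(h_4,h_5), S(f_1,h_6), S(f_3,h_6), S(h_4,h_6), S(h_5,h_6), S(f_1,h_7), S(f_2,h_7), S(f_3,h_7), S(h_4,h_7), S(h_5,h_7), S(h_6,h_7)) all reduce to 0 modulo the current basis, so we have a Gröbner basis.
Inter-reduce: drop elements whose leading term is divisible by another's, tail-reduce, and make monic.
Reduced Gröbner basis: {x_3^3 + x_1 + 1, x_1^2 - x_3^2 - x_1 + 1, x_1x_2 + x_1 + x_2 + 1, x_1x_3 - x_3^2 + x_3, x_2^2 - x_3^2 - x_1 - x_2 + x_3 - 1, x_2x_3 + x_1 + 1}.
Label its elements g_1 = x_3^3 + x_1 + 1, g_2 = x_1^2 - x_3^2 - x_1 + 1, g_3 = x_1x_2 + x_1 + x_2 + 1, g_4 = x_1x_3 - x_3^2 + x_3, g_5 = x_2^2 - x_3^2 - x_1 - x_2 + x_3 - 1, g_6 = x_2x_3 + x_1 + 1.

Reduce p = -x_1^2 + x_1x_2 + x_2x_3 + x_3^2 + x_2 + 1 modulo G:
  leading term x_1^2: subtract (-1)·g_2 from -x_1^2 + x_1x_2 + x_2x_3 + x_3^2 + x_2 + 1 → x_1x_2 + x_2x_3 - x_1 + x_2 - 1
  leading term x_1x_2: subtract (1)·g_3 from x_1x_2 + x_2x_3 - x_1 + x_2 - 1 → x_2x_3 + x_1 + 1
  leading term x_2x_3: subtract (1)·g_6 from x_2x_3 + x_1 + 1 → 0
  normal form = 0.
Since the normal form is 0, p ∈ I.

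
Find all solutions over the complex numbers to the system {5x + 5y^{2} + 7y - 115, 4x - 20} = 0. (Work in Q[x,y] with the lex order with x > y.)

Compute a lex Gröbner basis by Buchberger's algorithm.
f_1 = 5x + 5y^{2} + 7y - 115, LT = x.
f_2 = 4x - 20, LT = x.

S(f_1,f_2): lcm = x. S = y^{2} + \tfrac{7}{5}y - 18.
  reduce S modulo (f_1, f_2):
  remainder y^{2} + \tfrac{7}{5}y - 18 ≠ 0; add h_3 = y^{2} + \tfrac{7}{5}y - 18 to the basis.

The other S-polynomials (S(f_1,h_3), S(f_2,h_3)) all reduce to 0 modulo the current basis, so we have a Gröbner basis.
Inter-reduce: drop elements whose leading term is divisible by another's, tail-reduce, and make monic.
Reduced Gröbner basis: {x - 5, y^{2} + \tfrac{7}{5}y - 18}.

Since the basis is lex-ordered, y^{2} + \tfrac{7}{5}y - 18 is univariate in y. Its roots are {-5, 18/5}. Back-substituting each root into the other basis elements fixes the other coordinates.
  y = -5: the earlier basis element becomes x - 5 = 0, giving x = 5 — point (5, -5).
  y = 18/5: the earlier basis element becomes x - 5 = 0, giving x = 5 — point (5, 18/5).

{(5, -5), (5, 18/5)}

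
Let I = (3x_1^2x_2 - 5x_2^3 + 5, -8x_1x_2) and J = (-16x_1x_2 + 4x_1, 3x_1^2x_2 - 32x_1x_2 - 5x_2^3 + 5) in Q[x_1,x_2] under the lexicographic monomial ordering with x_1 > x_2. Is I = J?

No, the ideals differ.

Two ideals are equal iff their reduced Gröbner bases coincide (the reduced basis is unique for a fixed ordering).
Buchberger on the first generating set:
f_1 = 3x_1^2x_2 - 5x_2^3 + 5, LT = x_1^2x_2.
f_2 = -8x_1x_2, LT = x_1x_2.

S(f_1,f_2): lcm = x_1^2x_2. S = -5/3x_2^3 + 5/3.
  leading term x_2^3: no divisor's leading term divides it; move -5/3x_2^3 to the remainder.
  leading term 1: no divisor's leading term divides it; move 5/3 to the remainder.
  remainder -5/3x_2^3 + 5/3 ≠ 0; add g_3 = -5/3x_2^3 + 5/3 to the basis.

S(f_1,g_3): lcm = x_1^2x_2^3. S = x_1^2 - 5/3x_2^5 + 5/3x_2^2.
  leading term x_1^2: no divisor's leading term divides it; move x_1^2 to the remainder.
  leading term x_2^5: subtract (x_2^2)·g_3 from -5/3x_2^5 + 5/3x_2^2 → 0
  remainder x_1^2 ≠ 0; add g_4 = x_1^2 to the basis.

S(f_2,g_3): lcm = x_1x_2^3. S = x_1.
  leading term x_1: no divisor's leading term divides it; move x_1 to the remainder.
  remainder x_1 ≠ 0; add g_5 = x_1 to the basis.

S(f_1,g_4): lcm = x_1^2x_2. S = -5/3x_2^3 + 5/3.
  leading term x_2^3: subtract (1)·g_3 from -5/3x_2^3 + 5/3 → 0
  remainder 0.

S(f_2,g_4): lcm = x_1^2x_2. S = 0.
  remainder 0.

S(g_3,g_4): leading monomials are coprime, so the S-polynomial reduces to 0 (Buchberger's first criterion).
S(f_1,g_5): lcm = x_1^2x_2. S = -5/3x_2^3 + 5/3.
  leading term x_2^3: subtract (1)·g_3 from -5/3x_2^3 + 5/3 → 0
  remainder 0.

S(f_2,g_5): lcm = x_1x_2. S = 0.
  remainder 0.

S(g_3,g_5): leading monomials are coprime, so the S-polynomial reduces to 0 (Buchberger's first criterion).
S(g_4,g_5): lcm = x_1^2. S = 0.
  remainder 0.

Every S-polynomial of the final basis reduces to 0, so we have a Gröbner basis.
Inter-reduce: drop elements whose leading term is divisible by another's, tail-reduce, and make monic.
Reduced Gröbner basis: {x_1, x_2^3 - 1}.

Buchberger on the second generating set:
h_1 = -16x_1x_2 + 4x_1, LT = x_1x_2.
h_2 = 3x_1^2x_2 - 32x_1x_2 - 5x_2^3 + 5, LT = x_1^2x_2.

S(h_1,h_2): lcm = x_1^2x_2. S = -1/4x_1^2 + 32/3x_1x_2 + 5/3x_2^3 - 5/3.
  leading term x_1^2: no divisor's leading term divides it; move -1/4x_1^2 to the remainder.
  leading term x_1x_2: subtract (-2/3)·h_1 from 32/3x_1x_2 + 5/3x_2^3 - 5/3 → 8/3x_1 + 5/3x_2^3 - 5/3
  leading term x_1: no divisor's leading term divides it; move 8/3x_1 to the remainder.
  leading term x_2^3: no divisor's leading term divides it; move 5/3x_2^3 to the remainder.
  leading term 1: no divisor's leading term divides it; move -5/3 to the remainder.
  remainder -1/4x_1^2 + 8/3x_1 + 5/3x_2^3 - 5/3 ≠ 0; add k_3 = -1/4x_1^2 + 8/3x_1 + 5/3x_2^3 - 5/3 to the basis.

S(h_1,k_3): lcm = x_1^2x_2. S = -1/4x_1^2 + 32/3x_1x_2 + 20/3x_2^4 - 20/3x_2.
  leading term x_1^2: subtract (1)·k_3 from -1/4x_1^2 + 32/3x_1x_2 + 20/3x_2^4 - 20/3x_2 → 32/3x_1x_2 - 8/3x_1 + 20/3x_2^4 - 5/3x_2^3 - 20/3x_2 + 5/3
  leading term x_1x_2: subtract (-2/3)·h_1 from 32/3x_1x_2 - 8/3x_1 + 20/3x_2^4 - 5/3x_2^3 - 20/3x_2 + 5/3 → 20/3x_2^4 - 5/3x_2^3 - 20/3x_2 + 5/3
  leading term x_2^4: no divisor's leading term divides it; move 20/3x_2^4 to the remainder.
  leading term x_2^3: no divisor's leading term divides it; move -5/3x_2^3 to the remainder.
  leading term x_2: no divisor's leading term divides it; move -20/3x_2 to the remainder.
  leading term 1: no divisor's leading term divides it; move 5/3 to the remainder.
  remainder 20/3x_2^4 - 5/3x_2^3 - 20/3x_2 + 5/3 ≠ 0; add k_4 = 20/3x_2^4 - 5/3x_2^3 - 20/3x_2 + 5/3 to the basis.

S(h_2,k_3): lcm = x_1^2x_2. S = 20/3x_2^4 - 5/3x_2^3 - 20/3x_2 + 5/3.
  leading term x_2^4: subtract (1)·k_4 from 20/3x_2^4 - 5/3x_2^3 - 20/3x_2 + 5/3 → 0
  remainder 0.

S(h_1,k_4): lcm = x_1x_2^4. S = x_1x_2 - 1/4x_1.
  leading term x_1x_2: subtract (-1/16)·h_1 from x_1x_2 - 1/4x_1 → 0
  remainder 0.

S(h_2,k_4): lcm = x_1^2x_2^4. S = 1/4x_1^2x_2^3 + x_1^2x_2 - 1/4x_1^2 - 32/3x_1x_2^4 - 5/3x_2^6 + 5/3x_2^3.
  leading term x_1^2x_2^3: subtract (-1/64x_1x_2^2)·h_1 from 1/4x_1^2x_2^3 + x_1^2x_2 - 1/4x_1^2 - 32/3x_1x_2^4 - 5/3x_2^6 + 5/3x_2^3 → 1/16x_1^2x_2^2 + x_1^2x_2 - 1/4x_1^2 - 32/3x_1x_2^4 - 5/3x_2^6 + 5/3x_2^3
  leading term x_1^2x_2^2: subtract (-1/256x_1x_2)·h_1 from 1/16x_1^2x_2^2 + x_1^2x_2 - 1/4x_1^2 - 32/3x_1x_2^4 - 5/3x_2^6 + 5/3x_2^3 → 65/64x_1^2x_2 - 1/4x_1^2 - 32/3x_1x_2^4 - 5/3x_2^6 + 5/3x_2^3
  leading term x_1^2x_2: subtract (-65/1024x_1)·h_1 from 65/64x_1^2x_2 - 1/4x_1^2 - 32/3x_1x_2^4 - 5/3x_2^6 + 5/3x_2^3 → 1/256x_1^2 - 32/3x_1x_2^4 - 5/3x_2^6 + 5/3x_2^3
  leading term x_1^2: subtract (-1/64)·k_3 from 1/256x_1^2 - 32/3x_1x_2^4 - 5/3x_2^6 + 5/3x_2^3 → -32/3x_1x_2^4 + 1/24x_1 - 5/3x_2^6 + 325/192x_2^3 - 5/192
  leading term x_1x_2^4: subtract (2/3x_2^3)·h_1 from -32/3x_1x_2^4 + 1/24x_1 - 5/3x_2^6 + 325/192x_2^3 - 5/192 → -8/3x_1x_2^3 + 1/24x_1 - 5/3x_2^6 + 325/192x_2^3 - 5/192
  leading term x_1x_2^3: subtract (1/6x_2^2)·h_1 from -8/3x_1x_2^3 + 1/24x_1 - 5/3x_2^6 + 325/192x_2^3 - 5/192 → -2/3x_1x_2^2 + 1/24x_1 - 5/3x_2^6 + 325/192x_2^3 - 5/192
  leading term x_1x_2^2: subtract (1/24x_2)·h_1 from -2/3x_1x_2^2 + 1/24x_1 - 5/3x_2^6 + 325/192x_2^3 - 5/192 → -1/6x_1x_2 + 1/24x_1 - 5/3x_2^6 + 325/192x_2^3 - 5/192
  leading term x_1x_2: subtract (1/96)·h_1 from -1/6x_1x_2 + 1/24x_1 - 5/3x_2^6 + 325/192x_2^3 - 5/192 → -5/3x_2^6 + 325/192x_2^3 - 5/192
  leading term x_2^6: subtract (-1/4x_2^2)·k_4 from -5/3x_2^6 + 325/192x_2^3 - 5/192 → -5/12x_2^5 + 5/192x_2^3 + 5/12x_2^2 - 5/192
  leading term x_2^5: subtract (-1/16x_2)·k_4 from -5/12x_2^5 + 5/192x_2^3 + 5/12x_2^2 - 5/192 → -5/48x_2^4 + 5/192x_2^3 + 5/48x_2 - 5/192
  leading term x_2^4: subtract (-1/64)·k_4 from -5/48x_2^4 + 5/192x_2^3 + 5/48x_2 - 5/192 → 0
  remainder 0.

S(k_3,k_4): leading monomials are coprime, so the S-polynomial reduces to 0 (Buchberger's first criterion).
Every S-polynomial of the final basis reduces to 0, so we have a Gröbner basis.
Inter-reduce: drop elements whose leading term is divisible by another's, tail-reduce, and make monic.
Reduced Gröbner basis: {x_1^2 - 32/3x_1 - 20/3x_2^3 + 20/3, x_1x_2 - 1/4x_1, x_2^4 - 1/4x_2^3 - x_2 + 1/4}.

The bases are distinct; the ideals are different.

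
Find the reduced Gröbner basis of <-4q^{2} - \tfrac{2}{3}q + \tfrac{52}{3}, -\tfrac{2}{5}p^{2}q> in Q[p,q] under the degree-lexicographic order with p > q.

This is the nonlinear analogue of row-reducing a linear system.

f_1 = -4q^{2} - \tfrac{2}{3}q + \tfrac{52}{3}, LT = q^{2}.
f_2 = -\tfrac{2}{5}p^{2}q, LT = p^{2}q.

S(f_1,f_2): lcm = p^{2}q^{2}. S = \tfrac{1}{6}p^{2}q - \tfrac{13}{3}p^{2}.
  leading term p^{2}q: subtract (-\tfrac{5}{12})·f_2 from \tfrac{1}{6}p^{2}q - \tfrac{13}{3}p^{2} → -\tfrac{13}{3}p^{2}
  leading term p^{2}: no divisor's leading term divides it; move -\tfrac{13}{3}p^{2} to the remainder.
  remainder -\tfrac{13}{3}p^{2} ≠ 0; add g_3 = -\tfrac{13}{3}p^{2} to the basis.

S(f_1,g_3): leading monomials are coprime, so the S-polynomial reduces to 0 (Buchberger's first criterion).
S(f_2,g_3): lcm = p^{2}q. S = 0.
  remainder 0.

Every S-polynomial of the final basis reduces to 0, so we have a Gröbner basis.
Inter-reduce: drop elements whose leading term is divisible by another's, tail-reduce, and make monic.

G = {p^{2}, q^{2} + \tfrac{1}{6}q - \tfrac{13}{3}}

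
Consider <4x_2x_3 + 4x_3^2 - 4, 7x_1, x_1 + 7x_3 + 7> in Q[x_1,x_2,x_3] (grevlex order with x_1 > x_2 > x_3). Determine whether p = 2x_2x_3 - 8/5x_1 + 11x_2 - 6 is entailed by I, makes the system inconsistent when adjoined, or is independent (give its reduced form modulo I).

Adjoining 2x_2x_3 - 8/5x_1 + 11x_2 - 6 makes the ideal the whole ring: the system is inconsistent.

First compute the reduced Gröbner basis of I by Buchberger's algorithm.
f_1 = 4x_2x_3 + 4x_3^2 - 4, LT = x_2x_3.
f_2 = 7x_1, LT = x_1.
f_3 = x_1 + 7x_3 + 7, LT = x_1.

S(f_2,f_3): lcm = x_1. S = -7x_3 - 7.
  leading term x_3: no divisor's leading term divides it; move -7x_3 to the remainder.
  leading term 1: no divisor's leading term divides it; move -7 to the remainder.
  remainder -7x_3 - 7 ≠ 0; add h_4 = -7x_3 - 7 to the basis.

S(f_1,h_4): lcm = x_2x_3. S = x_3^2 - x_2 - 1.
  leading term x_3^2: subtract (-1/7x_3)·h_4 from x_3^2 - x_2 - 1 → -x_2 - x_3 - 1
  leading term x_2: no divisor's leading term divides it; move -x_2 to the remainder.
  leading term x_3: subtract (1/7)·h_4 from -x_3 - 1 → 0
  remainder -x_2 ≠ 0; add h_5 = -x_2 to the basis.

The other S-polynomials (S(f_1,f_2), S(f_1,f_3), S(f_2,h_4), S(f_3,h_4), S(f_1,h_5), S(f_2,h_5), S(f_3,h_5), S(h_4,h_5)) all reduce to 0 modulo the current basis, so we have a Gröbner basis.
Inter-reduce: drop elements whose leading term is divisible by another's, tail-reduce, and make monic.
Reduced Gröbner basis: {x_1, x_2, x_3 + 1}.
Label its elements g_1 = x_1, g_2 = x_2, g_3 = x_3 + 1.

Reduce p = 2x_2x_3 - 8/5x_1 + 11x_2 - 6 modulo G:
  leading term x_2x_3: subtract (2x_3)·g_2 from 2x_2x_3 - 8/5x_1 + 11x_2 - 6 → -8/5x_1 + 11x_2 - 6
  leading term x_1: subtract (-8/5)·g_1 from -8/5x_1 + 11x_2 - 6 → 11x_2 - 6
  leading term x_2: subtract (11)·g_2 from 11x_2 - 6 → -6
  leading term 1: no divisor's leading term divides it; move -6 to the remainder.
  normal form = -6.
The normal form is nonzero, so p ∉ I. Since p minus its normal form lies in I, I + (p) = I + (r) where r = -6; decide whether this ideal is the whole ring.
Here r = -6 is a nonzero constant, hence a unit: 1 ∈ I + (p), the Gröbner basis of I + (p) is {1}, and the enlarged system has no common solution — adjoining p is inconsistent.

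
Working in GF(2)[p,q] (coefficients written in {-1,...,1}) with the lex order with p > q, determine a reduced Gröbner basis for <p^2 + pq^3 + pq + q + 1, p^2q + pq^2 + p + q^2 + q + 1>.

G = {p + q^5 + q^4 + q^3 + 1, q^9 + q^8 + q^7 + q^5 + q^3}

f_1 = p^2 + pq^3 + pq + q + 1, LT = p^2.
f_2 = p^2q + pq^2 + p + q^2 + q + 1, LT = p^2q.

S(f_1,f_2): lcm = p^2q. S = pq^4 + p + 1.
  reduce S modulo (f_1, f_2):
  remainder pq^4 + p + 1 ≠ 0; add g_3 = pq^4 + p + 1 to the basis.

S(f_1,g_3): lcm = p^2q^4. S = p^2 + pq^7 + pq^5 + p + q^5 + q^4.
  reduce S modulo (f_1, f_2, g_3):
  remainder p + q^5 + q^4 + q^3 + 1 ≠ 0; add g_4 = p + q^5 + q^4 + q^3 + 1 to the basis.

S(g_3,g_4): lcm = pq^4. S = p + q^9 + q^8 + q^7 + q^4 + 1.
  reduce S modulo (f_1, f_2, g_3, g_4):
  remainder q^9 + q^8 + q^7 + q^5 + q^3 ≠ 0; add g_5 = q^9 + q^8 + q^7 + q^5 + q^3 to the basis.

The other S-polynomials (S(f_2,g_3), S(f_1,g_4), S(f_2,g_4), S(f_1,g_5), S(f_2,g_5), S(g_3,g_5), S(g_4,g_5)) all reduce to 0 modulo the current basis, so we have a Gröbner basis.
Inter-reduce: drop elements whose leading term is divisible by another's, tail-reduce, and make monic.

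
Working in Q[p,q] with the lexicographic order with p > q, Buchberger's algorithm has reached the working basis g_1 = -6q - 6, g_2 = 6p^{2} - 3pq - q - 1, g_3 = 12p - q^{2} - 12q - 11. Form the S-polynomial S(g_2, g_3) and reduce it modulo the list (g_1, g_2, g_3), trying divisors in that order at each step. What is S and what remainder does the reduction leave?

lcm(LM(g_2), LM(g_3)) = p^{2}.
S = (lcm/LT(g_2))·g_2 − (lcm/LT(g_3))·g_3 = \tfrac{1}{12}pq^{2} + \tfrac{1}{2}pq + \tfrac{11}{12}p - \tfrac{1}{6}q - \tfrac{1}{6}.
Reduce S modulo (g_1, g_2, g_3) in that order:
  leading term pq^{2}: subtract (-\tfrac{1}{72}pq)·g_1 from \tfrac{1}{12}pq^{2} + \tfrac{1}{2}pq + \tfrac{11}{12}p - \tfrac{1}{6}q - \tfrac{1}{6} → \tfrac{5}{12}pq + \tfrac{11}{12}p - \tfrac{1}{6}q - \tfrac{1}{6}
  leading term pq: subtract (-\tfrac{5}{72}p)·g_1 from \tfrac{5}{12}pq + \tfrac{11}{12}p - \tfrac{1}{6}q - \tfrac{1}{6} → \tfrac{1}{2}p - \tfrac{1}{6}q - \tfrac{1}{6}
  leading term p: subtract (\tfrac{1}{24})·g_3 from \tfrac{1}{2}p - \tfrac{1}{6}q - \tfrac{1}{6} → \tfrac{1}{24}q^{2} + \tfrac{1}{3}q + \tfrac{7}{24}
  leading term q^{2}: subtract (-\tfrac{1}{144}q)·g_1 from \tfrac{1}{24}q^{2} + \tfrac{1}{3}q + \tfrac{7}{24} → \tfrac{7}{24}q + \tfrac{7}{24}
  leading term q: subtract (-\tfrac{7}{144})·g_1 from \tfrac{7}{24}q + \tfrac{7}{24} → 0
The remainder is 0, so this S-polynomial contributes no new basis element.

S(g_2, g_3) = \tfrac{1}{12}pq^{2} + \tfrac{1}{2}pq + \tfrac{11}{12}p - \tfrac{1}{6}q - \tfrac{1}{6}; remainder on division = 0.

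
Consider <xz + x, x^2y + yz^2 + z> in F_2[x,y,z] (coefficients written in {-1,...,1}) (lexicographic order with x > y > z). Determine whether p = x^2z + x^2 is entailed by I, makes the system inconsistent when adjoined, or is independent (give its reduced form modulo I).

First compute the reduced Gröbner basis of I by Buchberger's algorithm.
f_1 = xz + x, LT = xz.
f_2 = x^2y + yz^2 + z, LT = x^2y.

S(f_1,f_2): lcm = x^2yz. S = x^2y + yz^3 + z^2.
  leading term x^2y: subtract (1)·f_2 from x^2y + yz^3 + z^2 → yz^3 + yz^2 + z^2 + z
  leading term yz^3: no divisor's leading term divides it; move yz^3 to the remainder.
  leading term yz^2: no divisor's leading term divides it; move yz^2 to the remainder.
  leading term z^2: no divisor's leading term divides it; move z^2 to the remainder.
  leading term z: no divisor's leading term divides it; move z to the remainder.
  remainder yz^3 + yz^2 + z^2 + z ≠ 0; add h_3 = yz^3 + yz^2 + z^2 + z to the basis.

The other S-polynomials (S(f_1,h_3), S(f_2,h_3)) all reduce to 0 modulo the current basis, so we have a Gröbner basis.
Inter-reduce: drop elements whose leading term is divisible by another's, tail-reduce, and make monic.
Reduced Gröbner basis: {x^2y + yz^2 + z, xz + x, yz^3 + yz^2 + z^2 + z}.
Label its elements g_1 = x^2y + yz^2 + z, g_2 = xz + x, g_3 = yz^3 + yz^2 + z^2 + z.

Reduce p = x^2z + x^2 modulo G:
  leading term x^2z: subtract (x)·g_2 from x^2z + x^2 → 0
  normal form = 0.
Since the normal form is 0, p ∈ I.

x^2z + x^2 lies in I (it reduces to 0).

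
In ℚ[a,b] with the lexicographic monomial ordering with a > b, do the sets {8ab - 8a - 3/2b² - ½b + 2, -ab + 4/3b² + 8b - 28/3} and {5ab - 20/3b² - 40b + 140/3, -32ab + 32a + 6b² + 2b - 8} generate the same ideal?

Yes, the ideals are equal.

For a fixed monomial order, each ideal has a unique reduced Gröbner basis; comparing bases decides equality.
Buchberger on the first generating set:
f_1 = 8ab - 8a - 3/2b² - ½b + 2, LT = ab.
f_2 = -ab + 4/3b² + 8b - 28/3, LT = ab.

S(f_1,f_2): lcm = ab. S = -a + 55/48b² + 127/16b - 109/12.
  leading term a: no divisor's leading term divides it; move -a to the remainder.
  leading term b²: no divisor's leading term divides it; move 55/48b² to the remainder.
  leading term b: no divisor's leading term divides it; move 127/16b to the remainder.
  leading term 1: no divisor's leading term divides it; move -109/12 to the remainder.
  remainder -a + 55/48b² + 127/16b - 109/12 ≠ 0; add g_3 = -a + 55/48b² + 127/16b - 109/12 to the basis.

S(f_1,g_3): lcm = ab. S = -a + 55/48b³ + 31/4b² - 439/48b + ¼.
  leading term a: subtract (1)·g_3 from -a + 55/48b³ + 31/4b² - 439/48b + ¼ → 55/48b³ + 317/48b² - 205/12b + 28/3
  leading term b³: no divisor's leading term divides it; move 55/48b³ to the remainder.
  leading term b²: no divisor's leading term divides it; move 317/48b² to the remainder.
  leading term b: no divisor's leading term divides it; move -205/12b to the remainder.
  leading term 1: no divisor's leading term divides it; move 28/3 to the remainder.
  remainder 55/48b³ + 317/48b² - 205/12b + 28/3 ≠ 0; add g_4 = 55/48b³ + 317/48b² - 205/12b + 28/3 to the basis.

S(f_2,g_3): lcm = ab. S = 55/48b³ + 317/48b² - 205/12b + 28/3.
  leading term b³: subtract (1)·g_4 from 55/48b³ + 317/48b² - 205/12b + 28/3 → 0
  remainder 0.

S(f_1,g_4): lcm = ab³. S = -372/55ab² + 164/11ab - 448/55a - 3/16b⁴ - 1/16b³ + ¼b².
  leading term ab²: subtract (-93/110b)·f_1 from -372/55ab² + 164/11ab - 448/55a - 3/16b⁴ - 1/16b³ + ¼b² → 448/55ab - 448/55a - 3/16b⁴ - 1171/880b³ - 19/110b² + 93/55b
  leading term ab: subtract (56/55)·f_1 from 448/55ab - 448/55a - 3/16b⁴ - 1171/880b³ - 19/110b² + 93/55b → -3/16b⁴ - 1171/880b³ + 149/110b² + 11/5b - 112/55
  leading term b⁴: subtract (-9/55b)·g_4 from -3/16b⁴ - 1171/880b³ + 149/110b² + 11/5b - 112/55 → -¼b³ - 317/220b² + 41/11b - 112/55
  leading term b³: subtract (-12/55)·g_4 from -¼b³ - 317/220b² + 41/11b - 112/55 → 0
  remainder 0.

S(f_2,g_4): lcm = ab³. S = -317/55ab² + 164/11ab - 448/55a - 4/3b⁴ - 8b³ + 28/3b².
  leading term ab²: subtract (-317/440b)·f_1 from -317/55ab² + 164/11ab - 448/55a - 4/3b⁴ - 8b³ + 28/3b² → 503/55ab - 448/55a - 4/3b⁴ - 7991/880b³ + 23689/2640b² + 317/220b
  leading term ab: subtract (503/440)·f_1 from 503/55ab - 448/55a - 4/3b⁴ - 7991/880b³ + 23689/2640b² + 317/220b → a - 4/3b⁴ - 7991/880b³ + 3527/330b² + 161/80b - 503/220
  leading term a: subtract (-1)·g_3 from a - 4/3b⁴ - 7991/880b³ + 3527/330b² + 161/80b - 503/220 → -4/3b⁴ - 7991/880b³ + 31241/2640b² + 199/20b - 1876/165
  leading term b⁴: subtract (-64/55b)·g_4 from -4/3b⁴ - 7991/880b³ + 31241/2640b² + 199/20b - 1876/165 → -67/48b³ - 21239/2640b² + 2747/132b - 1876/165
  leading term b³: subtract (-67/55)·g_4 from -67/48b³ - 21239/2640b² + 2747/132b - 1876/165 → 0
  remainder 0.

S(g_3,g_4): leading monomials are coprime, so the S-polynomial reduces to 0 (Buchberger's first criterion).
Every S-polynomial of the final basis reduces to 0, so we have a Gröbner basis.
Inter-reduce: drop elements whose leading term is divisible by another's, tail-reduce, and make monic.
Reduced Gröbner basis: {a - 55/48b² - 127/16b + 109/12, b³ + 317/55b² - 164/11b + 448/55}.

Buchberger on the second generating set:
h_1 = 5ab - 20/3b² - 40b + 140/3, LT = ab.
h_2 = -32ab + 32a + 6b² + 2b - 8, LT = ab.

S(h_1,h_2): lcm = ab. S = a - 55/48b² - 127/16b + 109/12.
  leading term a: no divisor's leading term divides it; move a to the remainder.
  leading term b²: no divisor's leading term divides it; move -55/48b² to the remainder.
  leading term b: no divisor's leading term divides it; move -127/16b to the remainder.
  leading term 1: no divisor's leading term divides it; move 109/12 to the remainder.
  remainder a - 55/48b² - 127/16b + 109/12 ≠ 0; add k_3 = a - 55/48b² - 127/16b + 109/12 to the basis.

S(h_1,k_3): lcm = ab. S = 55/48b³ + 317/48b² - 205/12b + 28/3.
  leading term b³: no divisor's leading term divides it; move 55/48b³ to the remainder.
  leading term b²: no divisor's leading term divides it; move 317/48b² to the remainder.
  leading term b: no divisor's leading term divides it; move -205/12b to the remainder.
  leading term 1: no divisor's leading term divides it; move 28/3 to the remainder.
  remainder 55/48b³ + 317/48b² - 205/12b + 28/3 ≠ 0; add k_4 = 55/48b³ + 317/48b² - 205/12b + 28/3 to the basis.

S(h_2,k_3): lcm = ab. S = -a + 55/48b³ + 31/4b² - 439/48b + ¼.
  leading term a: subtract (-1)·k_3 from -a + 55/48b³ + 31/4b² - 439/48b + ¼ → 55/48b³ + 317/48b² - 205/12b + 28/3
  leading term b³: subtract (1)·k_4 from 55/48b³ + 317/48b² - 205/12b + 28/3 → 0
  remainder 0.

S(h_1,k_4): lcm = ab³. S = -317/55ab² + 164/11ab - 448/55a - 4/3b⁴ - 8b³ + 28/3b².
  leading term ab²: subtract (-317/275b)·h_1 from -317/55ab² + 164/11ab - 448/55a - 4/3b⁴ - 8b³ + 28/3b² → 164/11ab - 448/55a - 4/3b⁴ - 2588/165b³ - 6068/165b² + 8876/165b
  leading term ab: subtract (164/55)·h_1 from 164/11ab - 448/55a - 4/3b⁴ - 2588/165b³ - 6068/165b² + 8876/165b → -448/55a - 4/3b⁴ - 2588/165b³ - 2788/165b² + 2596/15b - 4592/33
  leading term a: subtract (-448/55)·k_3 from -448/55a - 4/3b⁴ - 2588/165b³ - 2788/165b² + 2596/15b - 4592/33 → -4/3b⁴ - 2588/165b³ - 4328/165b² + 17888/165b - 3584/55
  leading term b⁴: subtract (-64/55b)·k_4 from -4/3b⁴ - 2588/165b³ - 4328/165b² + 17888/165b - 3584/55 → -8b³ - 2536/55b² + 1312/11b - 3584/55
  leading term b³: subtract (-384/55)·k_4 from -8b³ - 2536/55b² + 1312/11b - 3584/55 → 0
  remainder 0.

S(h_2,k_4): lcm = ab³. S = -372/55ab² + 164/11ab - 448/55a - 3/16b⁴ - 1/16b³ + ¼b².
  leading term ab²: subtract (-372/275b)·h_1 from -372/55ab² + 164/11ab - 448/55a - 3/16b⁴ - 1/16b³ + ¼b² → 164/11ab - 448/55a - 3/16b⁴ - 7991/880b³ - 11849/220b² + 3472/55b
  leading term ab: subtract (164/55)·h_1 from 164/11ab - 448/55a - 3/16b⁴ - 7991/880b³ - 11849/220b² + 3472/55b → -448/55a - 3/16b⁴ - 7991/880b³ - 22427/660b² + 912/5b - 4592/33
  leading term a: subtract (-448/55)·k_3 from -448/55a - 3/16b⁴ - 7991/880b³ - 22427/660b² + 912/5b - 4592/33 → -3/16b⁴ - 7991/880b³ - 9529/220b² + 6476/55b - 3584/55
  leading term b⁴: subtract (-9/55b)·k_4 from -3/16b⁴ - 7991/880b³ - 9529/220b² + 6476/55b - 3584/55 → -8b³ - 2536/55b² + 1312/11b - 3584/55
  leading term b³: subtract (-384/55)·k_4 from -8b³ - 2536/55b² + 1312/11b - 3584/55 → 0
  remainder 0.

S(k_3,k_4): leading monomials are coprime, so the S-polynomial reduces to 0 (Buchberger's first criterion).
Every S-polynomial of the final basis reduces to 0, so we have a Gröbner basis.
Inter-reduce: drop elements whose leading term is divisible by another's, tail-reduce, and make monic.
Reduced Gröbner basis: {a - 55/48b² - 127/16b + 109/12, b³ + 317/55b² - 164/11b + 448/55}.

These coincide, so the ideals are equal.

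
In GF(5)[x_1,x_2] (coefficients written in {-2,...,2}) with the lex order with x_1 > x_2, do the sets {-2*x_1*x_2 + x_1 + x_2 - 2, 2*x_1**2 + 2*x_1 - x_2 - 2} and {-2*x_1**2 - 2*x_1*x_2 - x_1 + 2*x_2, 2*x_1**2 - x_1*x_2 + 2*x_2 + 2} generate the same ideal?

Yes, the ideals are equal.

For a fixed monomial order, each ideal has a unique reduced Gröbner basis; comparing bases decides equality.
Buchberger on the first generating set:
f_1 = -2*x_1*x_2 + x_1 + x_2 - 2, LT = x_1*x_2.
f_2 = 2*x_1**2 + 2*x_1 - x_2 - 2, LT = x_1**2.

S(f_1,f_2): lcm = x_1**2*x_2. S = 2*x_1**2 + x_1*x_2 + x_1 - 2*x_2**2 + x_2.
  leading term x_1**2: subtract (1)·f_2 from 2*x_1**2 + x_1*x_2 + x_1 - 2*x_2**2 + x_2 → x_1*x_2 - x_1 - 2*x_2**2 + 2*x_2 + 2
  leading term x_1*x_2: subtract (2)·f_1 from x_1*x_2 - x_1 - 2*x_2**2 + 2*x_2 + 2 → 2*x_1 - 2*x_2**2 + 1
  leading term x_1: no divisor's leading term divides it; move 2*x_1 to the remainder.
  leading term x_2**2: no divisor's leading term divides it; move -2*x_2**2 to the remainder.
  leading term 1: no divisor's leading term divides it; move 1 to the remainder.
  remainder 2*x_1 - 2*x_2**2 + 1 ≠ 0; add g_3 = 2*x_1 - 2*x_2**2 + 1 to the basis.

S(f_1,g_3): lcm = x_1*x_2. S = 2*x_1 + x_2**3 - x_2 + 1.
  leading term x_1: subtract (1)·g_3 from 2*x_1 + x_2**3 - x_2 + 1 → x_2**3 + 2*x_2**2 - x_2
  leading term x_2**3: no divisor's leading term divides it; move x_2**3 to the remainder.
  leading term x_2**2: no divisor's leading term divides it; move 2*x_2**2 to the remainder.
  leading term x_2: no divisor's leading term divides it; move -x_2 to the remainder.
  remainder x_2**3 + 2*x_2**2 - x_2 ≠ 0; add g_4 = x_2**3 + 2*x_2**2 - x_2 to the basis.

S(f_2,g_3): lcm = x_1**2. S = x_1*x_2**2 - 2*x_1 + 2*x_2 - 1.
  leading term x_1*x_2**2: subtract (2*x_2)·f_1 from x_1*x_2**2 - 2*x_1 + 2*x_2 - 1 → -2*x_1*x_2 - 2*x_1 - 2*x_2**2 + x_2 - 1
  leading term x_1*x_2: subtract (1)·f_1 from -2*x_1*x_2 - 2*x_1 - 2*x_2**2 + x_2 - 1 → 2*x_1 - 2*x_2**2 + 1
  leading term x_1: subtract (1)·g_3 from 2*x_1 - 2*x_2**2 + 1 → 0
  remainder 0.

S(f_1,g_4): lcm = x_1*x_2**3. S = x_1*x_2 + 2*x_2**3 + x_2**2.
  leading term x_1*x_2: subtract (2)·f_1 from x_1*x_2 + 2*x_2**3 + x_2**2 → -2*x_1 + 2*x_2**3 + x_2**2 - 2*x_2 - 1
  leading term x_1: subtract (-1)·g_3 from -2*x_1 + 2*x_2**3 + x_2**2 - 2*x_2 - 1 → 2*x_2**3 - x_2**2 - 2*x_2
  leading term x_2**3: subtract (2)·g_4 from 2*x_2**3 - x_2**2 - 2*x_2 → 0
  remainder 0.

S(f_2,g_4): leading monomials are coprime, so the S-polynomial reduces to 0 (Buchberger's first criterion).
S(g_3,g_4): leading monomials are coprime, so the S-polynomial reduces to 0 (Buchberger's first criterion).
Every S-polynomial of the final basis reduces to 0, so we have a Gröbner basis.
Inter-reduce: drop elements whose leading term is divisible by another's, tail-reduce, and make monic.
Reduced Gröbner basis: {x_1 - x_2**2 - 2, x_2**3 + 2*x_2**2 - x_2}.

Buchberger on the second generating set:
h_1 = -2*x_1**2 - 2*x_1*x_2 - x_1 + 2*x_2, LT = x_1**2.
h_2 = 2*x_1**2 - x_1*x_2 + 2*x_2 + 2, LT = x_1**2.

S(h_1,h_2): lcm = x_1**2. S = -x_1*x_2 - 2*x_1 - 2*x_2 - 1.
  leading term x_1*x_2: no divisor's leading term divides it; move -x_1*x_2 to the remainder.
  leading term x_1: no divisor's leading term divides it; move -2*x_1 to the remainder.
  leading term x_2: no divisor's leading term divides it; move -2*x_2 to the remainder.
  leading term 1: no divisor's leading term divides it; move -1 to the remainder.
  remainder -x_1*x_2 - 2*x_1 - 2*x_2 - 1 ≠ 0; add k_3 = -x_1*x_2 - 2*x_1 - 2*x_2 - 1 to the basis.

S(h_1,k_3): lcm = x_1**2*x_2. S = -2*x_1**2 + x_1*x_2**2 + x_1*x_2 - x_1 - x_2**2.
  leading term x_1**2: subtract (1)·h_1 from -2*x_1**2 + x_1*x_2**2 + x_1*x_2 - x_1 - x_2**2 → x_1*x_2**2 - 2*x_1*x_2 - x_2**2 - 2*x_2
  leading term x_1*x_2**2: subtract (-x_2)·k_3 from x_1*x_2**2 - 2*x_1*x_2 - x_2**2 - 2*x_2 → x_1*x_2 + 2*x_2**2 + 2*x_2
  leading term x_1*x_2: subtract (-1)·k_3 from x_1*x_2 + 2*x_2**2 + 2*x_2 → -2*x_1 + 2*x_2**2 - 1
  leading term x_1: no divisor's leading term divides it; move -2*x_1 to the remainder.
  leading term x_2**2: no divisor's leading term divides it; move 2*x_2**2 to the remainder.
  leading term 1: no divisor's leading term divides it; move -1 to the remainder.
  remainder -2*x_1 + 2*x_2**2 - 1 ≠ 0; add k_4 = -2*x_1 + 2*x_2**2 - 1 to the basis.

S(h_2,k_3): lcm = x_1**2*x_2. S = -2*x_1**2 + 2*x_1*x_2**2 - 2*x_1*x_2 - x_1 + x_2**2 + x_2.
  leading term x_1**2: subtract (1)·h_1 from -2*x_1**2 + 2*x_1*x_2**2 - 2*x_1*x_2 - x_1 + x_2**2 + x_2 → 2*x_1*x_2**2 + x_2**2 - x_2
  leading term x_1*x_2**2: subtract (-2*x_2)·k_3 from 2*x_1*x_2**2 + x_2**2 - x_2 → x_1*x_2 + 2*x_2**2 + 2*x_2
  leading term x_1*x_2: subtract (-1)·k_3 from x_1*x_2 + 2*x_2**2 + 2*x_2 → -2*x_1 + 2*x_2**2 - 1
  leading term x_1: subtract (1)·k_4 from -2*x_1 + 2*x_2**2 - 1 → 0
  remainder 0.

S(h_1,k_4): lcm = x_1**2. S = x_1*x_2**2 + x_1*x_2 - x_2.
  leading term x_1*x_2**2: subtract (-x_2)·k_3 from x_1*x_2**2 + x_1*x_2 - x_2 → -x_1*x_2 - 2*x_2**2 - 2*x_2
  leading term x_1*x_2: subtract (1)·k_3 from -x_1*x_2 - 2*x_2**2 - 2*x_2 → 2*x_1 - 2*x_2**2 + 1
  leading term x_1: subtract (-1)·k_4 from 2*x_1 - 2*x_2**2 + 1 → 0
  remainder 0.

S(h_2,k_4): lcm = x_1**2. S = x_1*x_2**2 + 2*x_1*x_2 + 2*x_1 + x_2 + 1.
  leading term x_1*x_2**2: subtract (-x_2)·k_3 from x_1*x_2**2 + 2*x_1*x_2 + 2*x_1 + x_2 + 1 → 2*x_1 - 2*x_2**2 + 1
  leading term x_1: subtract (-1)·k_4 from 2*x_1 - 2*x_2**2 + 1 → 0
  remainder 0.

S(k_3,k_4): lcm = x_1*x_2. S = 2*x_1 + x_2**3 - x_2 + 1.
  leading term x_1: subtract (-1)·k_4 from 2*x_1 + x_2**3 - x_2 + 1 → x_2**3 + 2*x_2**2 - x_2
  leading term x_2**3: no divisor's leading term divides it; move x_2**3 to the remainder.
  leading term x_2**2: no divisor's leading term divides it; move 2*x_2**2 to the remainder.
  leading term x_2: no divisor's leading term divides it; move -x_2 to the remainder.
  remainder x_2**3 + 2*x_2**2 - x_2 ≠ 0; add k_5 = x_2**3 + 2*x_2**2 - x_2 to the basis.

S(h_1,k_5): leading monomials are coprime, so the S-polynomial reduces to 0 (Buchberger's first criterion).
S(h_2,k_5): leading monomials are coprime, so the S-polynomial reduces to 0 (Buchberger's first criterion).
S(k_3,k_5): lcm = x_1*x_2**3. S = x_1*x_2 + 2*x_2**3 + x_2**2.
  leading term x_1*x_2: subtract (-1)·k_3 from x_1*x_2 + 2*x_2**3 + x_2**2 → -2*x_1 + 2*x_2**3 + x_2**2 - 2*x_2 - 1
  leading term x_1: subtract (1)·k_4 from -2*x_1 + 2*x_2**3 + x_2**2 - 2*x_2 - 1 → 2*x_2**3 - x_2**2 - 2*x_2
  leading term x_2**3: subtract (2)·k_5 from 2*x_2**3 - x_2**2 - 2*x_2 → 0
  remainder 0.

S(k_4,k_5): leading monomials are coprime, so the S-polynomial reduces to 0 (Buchberger's first criterion).
Every S-polynomial of the final basis reduces to 0, so we have a Gröbner basis.
Inter-reduce: drop elements whose leading term is divisible by another's, tail-reduce, and make monic.
Reduced Gröbner basis: {x_1 - x_2**2 - 2, x_2**3 + 2*x_2**2 - x_2}.

The two bases agree; hence the ideals are identical.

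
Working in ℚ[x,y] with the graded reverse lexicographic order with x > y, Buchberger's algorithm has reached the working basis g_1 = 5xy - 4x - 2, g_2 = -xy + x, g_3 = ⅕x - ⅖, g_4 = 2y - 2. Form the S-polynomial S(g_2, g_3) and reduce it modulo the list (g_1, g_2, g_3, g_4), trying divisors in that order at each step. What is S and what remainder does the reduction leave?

lcm(LM(g_2), LM(g_3)) = xy.
S = (lcm/LT(g_2))·g_2 − (lcm/LT(g_3))·g_3 = -x + 2y.
Reduce S modulo (g_1, g_2, g_3, g_4) in that order:
  leading term x: subtract (-5)·g_3 from -x + 2y → 2y - 2
  leading term y: subtract (1)·g_4 from 2y - 2 → 0
The remainder is 0, so this S-polynomial contributes no new basis element.

S(g_2, g_3) = -x + 2y; remainder on division = 0.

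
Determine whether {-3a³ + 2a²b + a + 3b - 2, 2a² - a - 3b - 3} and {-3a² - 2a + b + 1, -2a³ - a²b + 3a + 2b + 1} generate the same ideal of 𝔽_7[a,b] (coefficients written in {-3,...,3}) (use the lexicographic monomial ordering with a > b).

Equality of ideals is decidable: compute both reduced Gröbner bases (unique for the ordering) and check whether they agree.
Buchberger on the first generating set:
f_1 = -3a³ + 2a²b + a + 3b - 2, LT = a³.
f_2 = 2a² - a - 3b - 3, LT = a².

S(f_1,f_2): lcm = a³. S = -3a²b - 3a² - 2ab - b + 3.
  leading term a²b: subtract (2b)·f_2 from -3a²b - 3a² - 2ab - b + 3 → -3a² - b² - 2b + 3
  leading term a²: subtract (2)·f_2 from -3a² - b² - 2b + 3 → 2a - b² - 3b + 2
  leading term a: no divisor's leading term divides it; move 2a to the remainder.
  leading term b²: no divisor's leading term divides it; move -b² to the remainder.
  leading term b: no divisor's leading term divides it; move -3b to the remainder.
  leading term 1: no divisor's leading term divides it; move 2 to the remainder.
  remainder 2a - b² - 3b + 2 ≠ 0; add g_3 = 2a - b² - 3b + 2 to the basis.

S(f_1,g_3): lcm = a³. S = -3a²b² + 2a²b - a² + 2a - b + 3.
  leading term a²b²: subtract (2b²)·f_2 from -3a²b² + 2a²b - a² + 2a - b + 3 → 2a²b - a² + 2ab² + 2a - b³ - b² - b + 3
  leading term a²b: subtract (b)·f_2 from 2a²b - a² + 2ab² + 2a - b³ - b² - b + 3 → -a² + 2ab² + ab + 2a - b³ + 2b² + 2b + 3
  leading term a²: subtract (3)·f_2 from -a² + 2ab² + ab + 2a - b³ + 2b² + 2b + 3 → 2ab² + ab - 2a - b³ + 2b² - 3b - 2
  leading term ab²: subtract (b²)·g_3 from 2ab² + ab - 2a - b³ + 2b² - 3b - 2 → ab - 2a + b⁴ + 2b³ - 3b - 2
  leading term ab: subtract (-3b)·g_3 from ab - 2a + b⁴ + 2b³ - 3b - 2 → -2a + b⁴ - b³ - 2b² + 3b - 2
  leading term a: subtract (-1)·g_3 from -2a + b⁴ - b³ - 2b² + 3b - 2 → b⁴ - b³ - 3b²
  leading term b⁴: no divisor's leading term divides it; move b⁴ to the remainder.
  leading term b³: no divisor's leading term divides it; move -b³ to the remainder.
  leading term b²: no divisor's leading term divides it; move -3b² to the remainder.
  remainder b⁴ - b³ - 3b² ≠ 0; add g_4 = b⁴ - b³ - 3b² to the basis.

The other S-polynomials (S(f_2,g_3), S(f_1,g_4), S(f_2,g_4), S(g_3,g_4)) all reduce to 0 modulo the current basis, so we have a Gröbner basis.
Inter-reduce: drop elements whose leading term is divisible by another's, tail-reduce, and make monic.
Reduced Gröbner basis: {a + 3b² + 2b + 1, b⁴ - b³ - 3b²}.

Buchberger on the second generating set:
h_1 = -3a² - 2a + b + 1, LT = a².
h_2 = -2a³ - a²b + 3a + 2b + 1, LT = a³.

S(h_1,h_2): lcm = a³. S = 3a²b + 3a² + 2ab + b - 3.
  leading term a²b: subtract (-b)·h_1 from 3a²b + 3a² + 2ab + b - 3 → 3a² + b² + 2b - 3
  leading term a²: subtract (-1)·h_1 from 3a² + b² + 2b - 3 → -2a + b² + 3b - 2
  leading term a: no divisor's leading term divides it; move -2a to the remainder.
  leading term b²: no divisor's leading term divides it; move b² to the remainder.
  leading term b: no divisor's leading term divides it; move 3b to the remainder.
  leading term 1: no divisor's leading term divides it; move -2 to the remainder.
  remainder -2a + b² + 3b - 2 ≠ 0; add k_3 = -2a + b² + 3b - 2 to the basis.

S(h_1,k_3): lcm = a². S = -3ab² - 2ab + 2a + 2b + 2.
  leading term ab²: subtract (-2b²)·k_3 from -3ab² - 2ab + 2a + 2b + 2 → -2ab + 2a + 2b⁴ - b³ + 3b² + 2b + 2
  leading term ab: subtract (b)·k_3 from -2ab + 2a + 2b⁴ - b³ + 3b² + 2b + 2 → 2a + 2b⁴ - 2b³ - 3b + 2
  leading term a: subtract (-1)·k_3 from 2a + 2b⁴ - 2b³ - 3b + 2 → 2b⁴ - 2b³ + b²
  leading term b⁴: no divisor's leading term divides it; move 2b⁴ to the remainder.
  leading term b³: no divisor's leading term divides it; move -2b³ to the remainder.
  leading term b²: no divisor's leading term divides it; move b² to the remainder.
  remainder 2b⁴ - 2b³ + b² ≠ 0; add k_4 = 2b⁴ - 2b³ + b² to the basis.

The other S-polynomials (S(h_2,k_3), S(h_1,k_4), S(h_2,k_4), S(k_3,k_4)) all reduce to 0 modulo the current basis, so we have a Gröbner basis.
Inter-reduce: drop elements whose leading term is divisible by another's, tail-reduce, and make monic.
Reduced Gröbner basis: {a + 3b² + 2b + 1, b⁴ - b³ - 3b²}.

Same reduced basis, so the two generating sets span the same ideal.

Yes, the ideals are equal.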